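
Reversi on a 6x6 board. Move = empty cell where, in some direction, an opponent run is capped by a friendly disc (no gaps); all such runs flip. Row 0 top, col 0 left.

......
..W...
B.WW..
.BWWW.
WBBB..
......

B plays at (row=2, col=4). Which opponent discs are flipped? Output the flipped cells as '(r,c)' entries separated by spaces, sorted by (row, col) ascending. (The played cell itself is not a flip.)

Dir NW: first cell '.' (not opp) -> no flip
Dir N: first cell '.' (not opp) -> no flip
Dir NE: first cell '.' (not opp) -> no flip
Dir W: opp run (2,3) (2,2), next='.' -> no flip
Dir E: first cell '.' (not opp) -> no flip
Dir SW: opp run (3,3) capped by B -> flip
Dir S: opp run (3,4), next='.' -> no flip
Dir SE: first cell '.' (not opp) -> no flip

Answer: (3,3)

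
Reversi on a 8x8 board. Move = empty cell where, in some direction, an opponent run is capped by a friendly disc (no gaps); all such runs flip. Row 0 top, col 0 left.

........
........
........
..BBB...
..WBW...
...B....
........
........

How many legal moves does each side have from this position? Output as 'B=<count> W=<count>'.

Answer: B=8 W=4

Derivation:
-- B to move --
(3,1): flips 1 -> legal
(3,5): flips 1 -> legal
(4,1): flips 1 -> legal
(4,5): flips 1 -> legal
(5,1): flips 1 -> legal
(5,2): flips 1 -> legal
(5,4): flips 1 -> legal
(5,5): flips 1 -> legal
B mobility = 8
-- W to move --
(2,1): no bracket -> illegal
(2,2): flips 2 -> legal
(2,3): no bracket -> illegal
(2,4): flips 2 -> legal
(2,5): no bracket -> illegal
(3,1): no bracket -> illegal
(3,5): no bracket -> illegal
(4,1): no bracket -> illegal
(4,5): no bracket -> illegal
(5,2): no bracket -> illegal
(5,4): no bracket -> illegal
(6,2): flips 1 -> legal
(6,3): no bracket -> illegal
(6,4): flips 1 -> legal
W mobility = 4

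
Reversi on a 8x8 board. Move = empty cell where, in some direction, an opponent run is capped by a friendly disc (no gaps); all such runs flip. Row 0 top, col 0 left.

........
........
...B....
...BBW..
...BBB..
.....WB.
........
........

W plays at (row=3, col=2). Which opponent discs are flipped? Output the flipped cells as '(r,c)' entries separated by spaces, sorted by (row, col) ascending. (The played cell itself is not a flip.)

Answer: (3,3) (3,4)

Derivation:
Dir NW: first cell '.' (not opp) -> no flip
Dir N: first cell '.' (not opp) -> no flip
Dir NE: opp run (2,3), next='.' -> no flip
Dir W: first cell '.' (not opp) -> no flip
Dir E: opp run (3,3) (3,4) capped by W -> flip
Dir SW: first cell '.' (not opp) -> no flip
Dir S: first cell '.' (not opp) -> no flip
Dir SE: opp run (4,3), next='.' -> no flip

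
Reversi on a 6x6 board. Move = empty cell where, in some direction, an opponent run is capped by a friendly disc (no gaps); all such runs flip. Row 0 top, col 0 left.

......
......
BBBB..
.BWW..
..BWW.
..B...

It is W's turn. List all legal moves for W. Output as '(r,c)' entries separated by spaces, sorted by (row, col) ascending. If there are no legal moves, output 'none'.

(1,0): flips 1 -> legal
(1,1): flips 1 -> legal
(1,2): flips 1 -> legal
(1,3): flips 1 -> legal
(1,4): flips 1 -> legal
(2,4): no bracket -> illegal
(3,0): flips 1 -> legal
(3,4): no bracket -> illegal
(4,0): no bracket -> illegal
(4,1): flips 1 -> legal
(5,1): flips 1 -> legal
(5,3): no bracket -> illegal

Answer: (1,0) (1,1) (1,2) (1,3) (1,4) (3,0) (4,1) (5,1)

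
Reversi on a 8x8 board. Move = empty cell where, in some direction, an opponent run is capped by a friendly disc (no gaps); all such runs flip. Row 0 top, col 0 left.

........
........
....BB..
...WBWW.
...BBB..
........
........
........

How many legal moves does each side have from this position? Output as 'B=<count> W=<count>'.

-- B to move --
(2,2): flips 1 -> legal
(2,3): flips 1 -> legal
(2,6): flips 1 -> legal
(2,7): flips 1 -> legal
(3,2): flips 1 -> legal
(3,7): flips 2 -> legal
(4,2): flips 1 -> legal
(4,6): flips 1 -> legal
(4,7): flips 1 -> legal
B mobility = 9
-- W to move --
(1,3): flips 1 -> legal
(1,4): flips 1 -> legal
(1,5): flips 2 -> legal
(1,6): no bracket -> illegal
(2,3): no bracket -> illegal
(2,6): no bracket -> illegal
(3,2): no bracket -> illegal
(4,2): no bracket -> illegal
(4,6): no bracket -> illegal
(5,2): no bracket -> illegal
(5,3): flips 2 -> legal
(5,4): flips 1 -> legal
(5,5): flips 2 -> legal
(5,6): no bracket -> illegal
W mobility = 6

Answer: B=9 W=6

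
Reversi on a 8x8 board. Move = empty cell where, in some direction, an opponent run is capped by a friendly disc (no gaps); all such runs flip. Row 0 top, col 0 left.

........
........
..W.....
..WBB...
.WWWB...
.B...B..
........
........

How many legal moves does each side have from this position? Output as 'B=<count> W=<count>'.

-- B to move --
(1,1): flips 1 -> legal
(1,2): no bracket -> illegal
(1,3): no bracket -> illegal
(2,1): no bracket -> illegal
(2,3): no bracket -> illegal
(3,0): no bracket -> illegal
(3,1): flips 2 -> legal
(4,0): flips 3 -> legal
(5,0): no bracket -> illegal
(5,2): flips 1 -> legal
(5,3): flips 1 -> legal
(5,4): no bracket -> illegal
B mobility = 5
-- W to move --
(2,3): flips 1 -> legal
(2,4): flips 1 -> legal
(2,5): flips 1 -> legal
(3,5): flips 2 -> legal
(4,0): no bracket -> illegal
(4,5): flips 1 -> legal
(4,6): no bracket -> illegal
(5,0): no bracket -> illegal
(5,2): no bracket -> illegal
(5,3): no bracket -> illegal
(5,4): no bracket -> illegal
(5,6): no bracket -> illegal
(6,0): flips 1 -> legal
(6,1): flips 1 -> legal
(6,2): no bracket -> illegal
(6,4): no bracket -> illegal
(6,5): no bracket -> illegal
(6,6): flips 3 -> legal
W mobility = 8

Answer: B=5 W=8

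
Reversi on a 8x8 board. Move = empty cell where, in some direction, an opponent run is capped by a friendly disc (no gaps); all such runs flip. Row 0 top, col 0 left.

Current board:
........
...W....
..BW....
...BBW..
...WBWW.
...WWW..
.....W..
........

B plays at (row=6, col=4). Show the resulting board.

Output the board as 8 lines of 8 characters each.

Answer: ........
...W....
..BW....
...BBW..
...WBWW.
...WBW..
....BW..
........

Derivation:
Place B at (6,4); scan 8 dirs for brackets.
Dir NW: opp run (5,3), next='.' -> no flip
Dir N: opp run (5,4) capped by B -> flip
Dir NE: opp run (5,5) (4,6), next='.' -> no flip
Dir W: first cell '.' (not opp) -> no flip
Dir E: opp run (6,5), next='.' -> no flip
Dir SW: first cell '.' (not opp) -> no flip
Dir S: first cell '.' (not opp) -> no flip
Dir SE: first cell '.' (not opp) -> no flip
All flips: (5,4)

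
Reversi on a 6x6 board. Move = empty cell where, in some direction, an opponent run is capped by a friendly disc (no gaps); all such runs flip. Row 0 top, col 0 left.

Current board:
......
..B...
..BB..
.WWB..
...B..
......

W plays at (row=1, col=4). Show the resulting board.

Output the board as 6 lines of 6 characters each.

Place W at (1,4); scan 8 dirs for brackets.
Dir NW: first cell '.' (not opp) -> no flip
Dir N: first cell '.' (not opp) -> no flip
Dir NE: first cell '.' (not opp) -> no flip
Dir W: first cell '.' (not opp) -> no flip
Dir E: first cell '.' (not opp) -> no flip
Dir SW: opp run (2,3) capped by W -> flip
Dir S: first cell '.' (not opp) -> no flip
Dir SE: first cell '.' (not opp) -> no flip
All flips: (2,3)

Answer: ......
..B.W.
..BW..
.WWB..
...B..
......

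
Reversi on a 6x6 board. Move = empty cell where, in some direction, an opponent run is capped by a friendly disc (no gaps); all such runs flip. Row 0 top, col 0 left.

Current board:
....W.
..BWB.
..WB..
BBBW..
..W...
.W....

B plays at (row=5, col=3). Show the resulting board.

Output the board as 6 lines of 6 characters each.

Answer: ....W.
..BWB.
..WB..
BBBW..
..B...
.W.B..

Derivation:
Place B at (5,3); scan 8 dirs for brackets.
Dir NW: opp run (4,2) capped by B -> flip
Dir N: first cell '.' (not opp) -> no flip
Dir NE: first cell '.' (not opp) -> no flip
Dir W: first cell '.' (not opp) -> no flip
Dir E: first cell '.' (not opp) -> no flip
Dir SW: edge -> no flip
Dir S: edge -> no flip
Dir SE: edge -> no flip
All flips: (4,2)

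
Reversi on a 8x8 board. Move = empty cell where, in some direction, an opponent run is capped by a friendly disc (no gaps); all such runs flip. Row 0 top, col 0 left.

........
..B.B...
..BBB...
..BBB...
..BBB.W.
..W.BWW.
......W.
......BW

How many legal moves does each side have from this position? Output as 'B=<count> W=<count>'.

-- B to move --
(3,5): no bracket -> illegal
(3,6): flips 3 -> legal
(3,7): no bracket -> illegal
(4,1): no bracket -> illegal
(4,5): no bracket -> illegal
(4,7): no bracket -> illegal
(5,1): no bracket -> illegal
(5,3): no bracket -> illegal
(5,7): flips 2 -> legal
(6,1): flips 1 -> legal
(6,2): flips 1 -> legal
(6,3): no bracket -> illegal
(6,4): no bracket -> illegal
(6,5): no bracket -> illegal
(6,7): no bracket -> illegal
(7,5): no bracket -> illegal
B mobility = 4
-- W to move --
(0,1): no bracket -> illegal
(0,2): flips 4 -> legal
(0,3): no bracket -> illegal
(0,4): no bracket -> illegal
(0,5): no bracket -> illegal
(1,1): flips 3 -> legal
(1,3): no bracket -> illegal
(1,5): no bracket -> illegal
(2,1): no bracket -> illegal
(2,5): flips 2 -> legal
(3,1): no bracket -> illegal
(3,5): no bracket -> illegal
(4,1): no bracket -> illegal
(4,5): no bracket -> illegal
(5,1): no bracket -> illegal
(5,3): flips 1 -> legal
(6,3): no bracket -> illegal
(6,4): no bracket -> illegal
(6,5): no bracket -> illegal
(6,7): no bracket -> illegal
(7,5): flips 1 -> legal
W mobility = 5

Answer: B=4 W=5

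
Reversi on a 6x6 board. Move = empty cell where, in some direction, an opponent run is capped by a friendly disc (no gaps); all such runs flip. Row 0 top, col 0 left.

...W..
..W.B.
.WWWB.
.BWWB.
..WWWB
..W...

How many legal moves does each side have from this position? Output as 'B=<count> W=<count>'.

Answer: B=8 W=9

Derivation:
-- B to move --
(0,1): flips 2 -> legal
(0,2): no bracket -> illegal
(0,4): no bracket -> illegal
(1,0): no bracket -> illegal
(1,1): flips 1 -> legal
(1,3): flips 1 -> legal
(2,0): flips 3 -> legal
(3,0): no bracket -> illegal
(3,5): no bracket -> illegal
(4,1): flips 5 -> legal
(5,1): flips 2 -> legal
(5,3): flips 1 -> legal
(5,4): flips 1 -> legal
(5,5): no bracket -> illegal
B mobility = 8
-- W to move --
(0,4): flips 3 -> legal
(0,5): flips 1 -> legal
(1,3): no bracket -> illegal
(1,5): flips 1 -> legal
(2,0): flips 1 -> legal
(2,5): flips 3 -> legal
(3,0): flips 1 -> legal
(3,5): flips 1 -> legal
(4,0): flips 1 -> legal
(4,1): flips 1 -> legal
(5,4): no bracket -> illegal
(5,5): no bracket -> illegal
W mobility = 9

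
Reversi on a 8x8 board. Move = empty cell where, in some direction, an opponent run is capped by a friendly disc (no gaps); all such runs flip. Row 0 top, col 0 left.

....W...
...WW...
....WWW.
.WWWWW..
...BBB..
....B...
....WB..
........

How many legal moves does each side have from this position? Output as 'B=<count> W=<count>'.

Answer: B=8 W=6

Derivation:
-- B to move --
(0,2): no bracket -> illegal
(0,3): no bracket -> illegal
(0,5): no bracket -> illegal
(1,2): no bracket -> illegal
(1,5): flips 2 -> legal
(1,6): flips 2 -> legal
(1,7): flips 2 -> legal
(2,0): no bracket -> illegal
(2,1): flips 1 -> legal
(2,2): flips 1 -> legal
(2,3): flips 2 -> legal
(2,7): no bracket -> illegal
(3,0): no bracket -> illegal
(3,6): no bracket -> illegal
(3,7): no bracket -> illegal
(4,0): no bracket -> illegal
(4,1): no bracket -> illegal
(4,2): no bracket -> illegal
(4,6): no bracket -> illegal
(5,3): no bracket -> illegal
(5,5): no bracket -> illegal
(6,3): flips 1 -> legal
(7,3): no bracket -> illegal
(7,4): flips 1 -> legal
(7,5): no bracket -> illegal
B mobility = 8
-- W to move --
(3,6): no bracket -> illegal
(4,2): no bracket -> illegal
(4,6): no bracket -> illegal
(5,2): flips 1 -> legal
(5,3): flips 2 -> legal
(5,5): flips 2 -> legal
(5,6): flips 1 -> legal
(6,3): no bracket -> illegal
(6,6): flips 1 -> legal
(7,4): no bracket -> illegal
(7,5): no bracket -> illegal
(7,6): flips 3 -> legal
W mobility = 6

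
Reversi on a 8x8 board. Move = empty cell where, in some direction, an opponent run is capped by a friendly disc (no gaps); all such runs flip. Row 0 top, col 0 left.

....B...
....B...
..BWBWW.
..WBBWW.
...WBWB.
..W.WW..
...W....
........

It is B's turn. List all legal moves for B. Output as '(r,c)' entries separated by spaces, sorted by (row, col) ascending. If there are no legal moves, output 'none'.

(1,2): flips 1 -> legal
(1,3): flips 1 -> legal
(1,5): no bracket -> illegal
(1,6): flips 3 -> legal
(1,7): flips 2 -> legal
(2,1): no bracket -> illegal
(2,7): flips 2 -> legal
(3,1): flips 1 -> legal
(3,7): flips 2 -> legal
(4,1): flips 2 -> legal
(4,2): flips 2 -> legal
(4,7): flips 2 -> legal
(5,1): no bracket -> illegal
(5,3): flips 1 -> legal
(5,6): flips 1 -> legal
(6,1): flips 2 -> legal
(6,2): no bracket -> illegal
(6,4): flips 2 -> legal
(6,5): no bracket -> illegal
(6,6): flips 1 -> legal
(7,2): no bracket -> illegal
(7,3): no bracket -> illegal
(7,4): no bracket -> illegal

Answer: (1,2) (1,3) (1,6) (1,7) (2,7) (3,1) (3,7) (4,1) (4,2) (4,7) (5,3) (5,6) (6,1) (6,4) (6,6)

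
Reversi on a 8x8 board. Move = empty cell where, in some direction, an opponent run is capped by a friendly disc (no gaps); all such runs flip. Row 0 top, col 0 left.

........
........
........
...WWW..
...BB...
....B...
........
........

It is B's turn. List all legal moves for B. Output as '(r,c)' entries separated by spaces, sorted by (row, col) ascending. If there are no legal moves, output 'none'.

Answer: (2,2) (2,3) (2,4) (2,5) (2,6)

Derivation:
(2,2): flips 1 -> legal
(2,3): flips 1 -> legal
(2,4): flips 1 -> legal
(2,5): flips 1 -> legal
(2,6): flips 1 -> legal
(3,2): no bracket -> illegal
(3,6): no bracket -> illegal
(4,2): no bracket -> illegal
(4,5): no bracket -> illegal
(4,6): no bracket -> illegal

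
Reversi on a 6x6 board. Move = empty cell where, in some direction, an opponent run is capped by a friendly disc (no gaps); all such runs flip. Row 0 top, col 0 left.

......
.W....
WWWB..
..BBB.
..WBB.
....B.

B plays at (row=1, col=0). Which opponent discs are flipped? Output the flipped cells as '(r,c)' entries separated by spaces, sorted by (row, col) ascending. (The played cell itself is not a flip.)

Answer: (2,1)

Derivation:
Dir NW: edge -> no flip
Dir N: first cell '.' (not opp) -> no flip
Dir NE: first cell '.' (not opp) -> no flip
Dir W: edge -> no flip
Dir E: opp run (1,1), next='.' -> no flip
Dir SW: edge -> no flip
Dir S: opp run (2,0), next='.' -> no flip
Dir SE: opp run (2,1) capped by B -> flip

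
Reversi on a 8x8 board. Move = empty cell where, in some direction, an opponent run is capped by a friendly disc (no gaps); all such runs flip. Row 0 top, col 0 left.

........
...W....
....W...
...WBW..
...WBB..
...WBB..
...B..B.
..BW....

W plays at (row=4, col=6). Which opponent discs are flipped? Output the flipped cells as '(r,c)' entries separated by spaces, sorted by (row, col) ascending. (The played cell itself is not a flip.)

Answer: (4,4) (4,5)

Derivation:
Dir NW: first cell 'W' (not opp) -> no flip
Dir N: first cell '.' (not opp) -> no flip
Dir NE: first cell '.' (not opp) -> no flip
Dir W: opp run (4,5) (4,4) capped by W -> flip
Dir E: first cell '.' (not opp) -> no flip
Dir SW: opp run (5,5), next='.' -> no flip
Dir S: first cell '.' (not opp) -> no flip
Dir SE: first cell '.' (not opp) -> no flip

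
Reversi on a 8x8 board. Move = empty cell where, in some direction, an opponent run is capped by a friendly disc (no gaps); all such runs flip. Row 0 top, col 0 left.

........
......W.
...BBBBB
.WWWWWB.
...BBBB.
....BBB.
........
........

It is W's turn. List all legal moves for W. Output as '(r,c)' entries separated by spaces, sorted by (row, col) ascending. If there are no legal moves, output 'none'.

Answer: (1,2) (1,3) (1,4) (1,5) (1,7) (3,7) (5,2) (5,3) (5,7) (6,4) (6,5) (6,6) (6,7)

Derivation:
(1,2): flips 1 -> legal
(1,3): flips 2 -> legal
(1,4): flips 2 -> legal
(1,5): flips 2 -> legal
(1,7): flips 1 -> legal
(2,2): no bracket -> illegal
(3,7): flips 1 -> legal
(4,2): no bracket -> illegal
(4,7): no bracket -> illegal
(5,2): flips 1 -> legal
(5,3): flips 2 -> legal
(5,7): flips 1 -> legal
(6,3): no bracket -> illegal
(6,4): flips 2 -> legal
(6,5): flips 4 -> legal
(6,6): flips 6 -> legal
(6,7): flips 2 -> legal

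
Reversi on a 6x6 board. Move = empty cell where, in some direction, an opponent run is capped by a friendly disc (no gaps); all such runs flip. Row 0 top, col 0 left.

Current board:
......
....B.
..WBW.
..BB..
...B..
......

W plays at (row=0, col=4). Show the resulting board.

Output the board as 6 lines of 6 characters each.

Answer: ....W.
....W.
..WBW.
..BB..
...B..
......

Derivation:
Place W at (0,4); scan 8 dirs for brackets.
Dir NW: edge -> no flip
Dir N: edge -> no flip
Dir NE: edge -> no flip
Dir W: first cell '.' (not opp) -> no flip
Dir E: first cell '.' (not opp) -> no flip
Dir SW: first cell '.' (not opp) -> no flip
Dir S: opp run (1,4) capped by W -> flip
Dir SE: first cell '.' (not opp) -> no flip
All flips: (1,4)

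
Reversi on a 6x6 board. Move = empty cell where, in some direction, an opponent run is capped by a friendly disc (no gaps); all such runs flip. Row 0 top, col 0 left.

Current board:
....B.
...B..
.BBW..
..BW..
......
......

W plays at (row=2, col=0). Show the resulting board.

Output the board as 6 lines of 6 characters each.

Answer: ....B.
...B..
WWWW..
..BW..
......
......

Derivation:
Place W at (2,0); scan 8 dirs for brackets.
Dir NW: edge -> no flip
Dir N: first cell '.' (not opp) -> no flip
Dir NE: first cell '.' (not opp) -> no flip
Dir W: edge -> no flip
Dir E: opp run (2,1) (2,2) capped by W -> flip
Dir SW: edge -> no flip
Dir S: first cell '.' (not opp) -> no flip
Dir SE: first cell '.' (not opp) -> no flip
All flips: (2,1) (2,2)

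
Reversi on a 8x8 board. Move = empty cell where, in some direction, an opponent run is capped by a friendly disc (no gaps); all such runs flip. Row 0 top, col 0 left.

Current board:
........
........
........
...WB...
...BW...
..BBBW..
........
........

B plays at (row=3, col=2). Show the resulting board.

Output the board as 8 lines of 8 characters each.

Answer: ........
........
........
..BBB...
...BW...
..BBBW..
........
........

Derivation:
Place B at (3,2); scan 8 dirs for brackets.
Dir NW: first cell '.' (not opp) -> no flip
Dir N: first cell '.' (not opp) -> no flip
Dir NE: first cell '.' (not opp) -> no flip
Dir W: first cell '.' (not opp) -> no flip
Dir E: opp run (3,3) capped by B -> flip
Dir SW: first cell '.' (not opp) -> no flip
Dir S: first cell '.' (not opp) -> no flip
Dir SE: first cell 'B' (not opp) -> no flip
All flips: (3,3)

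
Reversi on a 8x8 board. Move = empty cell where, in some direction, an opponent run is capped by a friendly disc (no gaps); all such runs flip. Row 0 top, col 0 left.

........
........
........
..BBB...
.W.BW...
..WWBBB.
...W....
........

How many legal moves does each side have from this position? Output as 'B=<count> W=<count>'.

-- B to move --
(3,0): no bracket -> illegal
(3,1): no bracket -> illegal
(3,5): no bracket -> illegal
(4,0): no bracket -> illegal
(4,2): no bracket -> illegal
(4,5): flips 1 -> legal
(5,0): flips 1 -> legal
(5,1): flips 2 -> legal
(6,1): flips 1 -> legal
(6,2): no bracket -> illegal
(6,4): no bracket -> illegal
(7,2): flips 1 -> legal
(7,3): flips 2 -> legal
(7,4): no bracket -> illegal
B mobility = 6
-- W to move --
(2,1): no bracket -> illegal
(2,2): flips 1 -> legal
(2,3): flips 3 -> legal
(2,4): flips 1 -> legal
(2,5): flips 2 -> legal
(3,1): no bracket -> illegal
(3,5): no bracket -> illegal
(4,2): flips 1 -> legal
(4,5): flips 1 -> legal
(4,6): no bracket -> illegal
(4,7): no bracket -> illegal
(5,7): flips 3 -> legal
(6,4): flips 1 -> legal
(6,5): no bracket -> illegal
(6,6): flips 1 -> legal
(6,7): no bracket -> illegal
W mobility = 9

Answer: B=6 W=9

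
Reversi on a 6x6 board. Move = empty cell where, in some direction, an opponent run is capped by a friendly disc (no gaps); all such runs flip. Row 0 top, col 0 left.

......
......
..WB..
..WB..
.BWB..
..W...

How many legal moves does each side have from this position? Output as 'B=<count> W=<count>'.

Answer: B=4 W=8

Derivation:
-- B to move --
(1,1): flips 1 -> legal
(1,2): no bracket -> illegal
(1,3): no bracket -> illegal
(2,1): flips 2 -> legal
(3,1): flips 1 -> legal
(5,1): flips 1 -> legal
(5,3): no bracket -> illegal
B mobility = 4
-- W to move --
(1,2): no bracket -> illegal
(1,3): no bracket -> illegal
(1,4): flips 1 -> legal
(2,4): flips 2 -> legal
(3,0): flips 1 -> legal
(3,1): no bracket -> illegal
(3,4): flips 2 -> legal
(4,0): flips 1 -> legal
(4,4): flips 2 -> legal
(5,0): flips 1 -> legal
(5,1): no bracket -> illegal
(5,3): no bracket -> illegal
(5,4): flips 1 -> legal
W mobility = 8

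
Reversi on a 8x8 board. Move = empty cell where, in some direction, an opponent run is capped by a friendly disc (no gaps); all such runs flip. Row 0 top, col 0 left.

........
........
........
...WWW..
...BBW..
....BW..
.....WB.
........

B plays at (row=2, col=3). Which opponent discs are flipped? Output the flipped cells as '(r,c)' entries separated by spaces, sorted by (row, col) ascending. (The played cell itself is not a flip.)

Dir NW: first cell '.' (not opp) -> no flip
Dir N: first cell '.' (not opp) -> no flip
Dir NE: first cell '.' (not opp) -> no flip
Dir W: first cell '.' (not opp) -> no flip
Dir E: first cell '.' (not opp) -> no flip
Dir SW: first cell '.' (not opp) -> no flip
Dir S: opp run (3,3) capped by B -> flip
Dir SE: opp run (3,4) (4,5), next='.' -> no flip

Answer: (3,3)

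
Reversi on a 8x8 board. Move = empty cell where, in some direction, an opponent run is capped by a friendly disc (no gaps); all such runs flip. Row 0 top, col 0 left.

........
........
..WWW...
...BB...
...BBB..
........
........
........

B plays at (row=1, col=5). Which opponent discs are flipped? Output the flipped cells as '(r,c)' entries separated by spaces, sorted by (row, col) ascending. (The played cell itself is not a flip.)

Dir NW: first cell '.' (not opp) -> no flip
Dir N: first cell '.' (not opp) -> no flip
Dir NE: first cell '.' (not opp) -> no flip
Dir W: first cell '.' (not opp) -> no flip
Dir E: first cell '.' (not opp) -> no flip
Dir SW: opp run (2,4) capped by B -> flip
Dir S: first cell '.' (not opp) -> no flip
Dir SE: first cell '.' (not opp) -> no flip

Answer: (2,4)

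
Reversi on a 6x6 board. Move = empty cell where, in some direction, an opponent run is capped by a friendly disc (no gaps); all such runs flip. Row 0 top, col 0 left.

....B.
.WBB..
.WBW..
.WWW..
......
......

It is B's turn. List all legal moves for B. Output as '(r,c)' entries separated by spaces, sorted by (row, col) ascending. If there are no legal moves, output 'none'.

(0,0): flips 1 -> legal
(0,1): no bracket -> illegal
(0,2): no bracket -> illegal
(1,0): flips 1 -> legal
(1,4): no bracket -> illegal
(2,0): flips 1 -> legal
(2,4): flips 1 -> legal
(3,0): flips 1 -> legal
(3,4): flips 1 -> legal
(4,0): flips 1 -> legal
(4,1): no bracket -> illegal
(4,2): flips 1 -> legal
(4,3): flips 2 -> legal
(4,4): flips 1 -> legal

Answer: (0,0) (1,0) (2,0) (2,4) (3,0) (3,4) (4,0) (4,2) (4,3) (4,4)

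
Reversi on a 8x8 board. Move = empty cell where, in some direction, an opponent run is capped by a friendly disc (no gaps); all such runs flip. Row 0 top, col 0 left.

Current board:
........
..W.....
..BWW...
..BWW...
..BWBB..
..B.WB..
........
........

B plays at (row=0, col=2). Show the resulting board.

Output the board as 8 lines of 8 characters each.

Answer: ..B.....
..B.....
..BWW...
..BWW...
..BWBB..
..B.WB..
........
........

Derivation:
Place B at (0,2); scan 8 dirs for brackets.
Dir NW: edge -> no flip
Dir N: edge -> no flip
Dir NE: edge -> no flip
Dir W: first cell '.' (not opp) -> no flip
Dir E: first cell '.' (not opp) -> no flip
Dir SW: first cell '.' (not opp) -> no flip
Dir S: opp run (1,2) capped by B -> flip
Dir SE: first cell '.' (not opp) -> no flip
All flips: (1,2)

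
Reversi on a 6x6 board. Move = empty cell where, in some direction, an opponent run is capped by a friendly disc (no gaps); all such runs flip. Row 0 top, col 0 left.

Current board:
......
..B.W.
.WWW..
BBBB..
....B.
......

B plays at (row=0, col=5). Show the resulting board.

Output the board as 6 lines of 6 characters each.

Answer: .....B
..B.B.
.WWB..
BBBB..
....B.
......

Derivation:
Place B at (0,5); scan 8 dirs for brackets.
Dir NW: edge -> no flip
Dir N: edge -> no flip
Dir NE: edge -> no flip
Dir W: first cell '.' (not opp) -> no flip
Dir E: edge -> no flip
Dir SW: opp run (1,4) (2,3) capped by B -> flip
Dir S: first cell '.' (not opp) -> no flip
Dir SE: edge -> no flip
All flips: (1,4) (2,3)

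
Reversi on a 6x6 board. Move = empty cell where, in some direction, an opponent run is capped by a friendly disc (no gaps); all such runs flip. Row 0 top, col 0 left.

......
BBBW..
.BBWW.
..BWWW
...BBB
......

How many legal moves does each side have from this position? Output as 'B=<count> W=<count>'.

Answer: B=4 W=9

Derivation:
-- B to move --
(0,2): no bracket -> illegal
(0,3): flips 3 -> legal
(0,4): flips 1 -> legal
(1,4): flips 4 -> legal
(1,5): no bracket -> illegal
(2,5): flips 4 -> legal
(4,2): no bracket -> illegal
B mobility = 4
-- W to move --
(0,0): flips 2 -> legal
(0,1): flips 1 -> legal
(0,2): no bracket -> illegal
(0,3): no bracket -> illegal
(2,0): flips 2 -> legal
(3,0): no bracket -> illegal
(3,1): flips 2 -> legal
(4,1): flips 1 -> legal
(4,2): no bracket -> illegal
(5,2): flips 1 -> legal
(5,3): flips 2 -> legal
(5,4): flips 1 -> legal
(5,5): flips 2 -> legal
W mobility = 9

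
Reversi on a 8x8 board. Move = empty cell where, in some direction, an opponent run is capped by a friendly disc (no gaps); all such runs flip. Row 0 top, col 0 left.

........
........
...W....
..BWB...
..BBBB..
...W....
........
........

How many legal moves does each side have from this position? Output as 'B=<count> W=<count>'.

Answer: B=8 W=6

Derivation:
-- B to move --
(1,2): flips 1 -> legal
(1,3): flips 2 -> legal
(1,4): flips 1 -> legal
(2,2): flips 1 -> legal
(2,4): flips 1 -> legal
(5,2): no bracket -> illegal
(5,4): no bracket -> illegal
(6,2): flips 1 -> legal
(6,3): flips 1 -> legal
(6,4): flips 1 -> legal
B mobility = 8
-- W to move --
(2,1): no bracket -> illegal
(2,2): no bracket -> illegal
(2,4): no bracket -> illegal
(2,5): no bracket -> illegal
(3,1): flips 2 -> legal
(3,5): flips 2 -> legal
(3,6): no bracket -> illegal
(4,1): flips 1 -> legal
(4,6): no bracket -> illegal
(5,1): flips 1 -> legal
(5,2): no bracket -> illegal
(5,4): no bracket -> illegal
(5,5): flips 1 -> legal
(5,6): flips 2 -> legal
W mobility = 6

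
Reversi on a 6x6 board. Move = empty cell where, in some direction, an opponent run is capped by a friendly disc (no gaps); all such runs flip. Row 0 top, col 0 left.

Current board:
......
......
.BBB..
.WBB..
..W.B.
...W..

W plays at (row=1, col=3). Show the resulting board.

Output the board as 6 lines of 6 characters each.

Answer: ......
...W..
.BWB..
.WBB..
..W.B.
...W..

Derivation:
Place W at (1,3); scan 8 dirs for brackets.
Dir NW: first cell '.' (not opp) -> no flip
Dir N: first cell '.' (not opp) -> no flip
Dir NE: first cell '.' (not opp) -> no flip
Dir W: first cell '.' (not opp) -> no flip
Dir E: first cell '.' (not opp) -> no flip
Dir SW: opp run (2,2) capped by W -> flip
Dir S: opp run (2,3) (3,3), next='.' -> no flip
Dir SE: first cell '.' (not opp) -> no flip
All flips: (2,2)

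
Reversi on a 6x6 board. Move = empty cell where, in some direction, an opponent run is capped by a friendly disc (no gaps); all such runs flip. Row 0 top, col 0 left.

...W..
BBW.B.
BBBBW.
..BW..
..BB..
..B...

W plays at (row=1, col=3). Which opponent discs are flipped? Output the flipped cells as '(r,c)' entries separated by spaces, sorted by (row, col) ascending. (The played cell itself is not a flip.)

Dir NW: first cell '.' (not opp) -> no flip
Dir N: first cell 'W' (not opp) -> no flip
Dir NE: first cell '.' (not opp) -> no flip
Dir W: first cell 'W' (not opp) -> no flip
Dir E: opp run (1,4), next='.' -> no flip
Dir SW: opp run (2,2), next='.' -> no flip
Dir S: opp run (2,3) capped by W -> flip
Dir SE: first cell 'W' (not opp) -> no flip

Answer: (2,3)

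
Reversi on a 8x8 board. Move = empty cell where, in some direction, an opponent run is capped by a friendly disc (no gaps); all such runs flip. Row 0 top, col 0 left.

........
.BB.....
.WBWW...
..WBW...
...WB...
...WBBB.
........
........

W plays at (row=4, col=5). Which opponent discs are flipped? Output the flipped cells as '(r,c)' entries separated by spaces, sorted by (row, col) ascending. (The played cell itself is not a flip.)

Answer: (4,4)

Derivation:
Dir NW: first cell 'W' (not opp) -> no flip
Dir N: first cell '.' (not opp) -> no flip
Dir NE: first cell '.' (not opp) -> no flip
Dir W: opp run (4,4) capped by W -> flip
Dir E: first cell '.' (not opp) -> no flip
Dir SW: opp run (5,4), next='.' -> no flip
Dir S: opp run (5,5), next='.' -> no flip
Dir SE: opp run (5,6), next='.' -> no flip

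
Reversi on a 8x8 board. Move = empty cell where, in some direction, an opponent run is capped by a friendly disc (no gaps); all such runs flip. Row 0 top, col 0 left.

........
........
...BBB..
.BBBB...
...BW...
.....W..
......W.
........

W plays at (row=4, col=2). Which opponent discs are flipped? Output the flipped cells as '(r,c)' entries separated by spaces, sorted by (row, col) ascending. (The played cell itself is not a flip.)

Dir NW: opp run (3,1), next='.' -> no flip
Dir N: opp run (3,2), next='.' -> no flip
Dir NE: opp run (3,3) (2,4), next='.' -> no flip
Dir W: first cell '.' (not opp) -> no flip
Dir E: opp run (4,3) capped by W -> flip
Dir SW: first cell '.' (not opp) -> no flip
Dir S: first cell '.' (not opp) -> no flip
Dir SE: first cell '.' (not opp) -> no flip

Answer: (4,3)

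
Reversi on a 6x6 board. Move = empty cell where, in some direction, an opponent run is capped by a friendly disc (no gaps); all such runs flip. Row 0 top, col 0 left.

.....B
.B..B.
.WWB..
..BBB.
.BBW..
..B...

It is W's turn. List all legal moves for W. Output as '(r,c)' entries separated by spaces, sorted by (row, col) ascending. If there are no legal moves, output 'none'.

(0,0): flips 1 -> legal
(0,1): flips 1 -> legal
(0,2): no bracket -> illegal
(0,3): no bracket -> illegal
(0,4): no bracket -> illegal
(1,0): no bracket -> illegal
(1,2): no bracket -> illegal
(1,3): flips 2 -> legal
(1,5): no bracket -> illegal
(2,0): no bracket -> illegal
(2,4): flips 1 -> legal
(2,5): flips 1 -> legal
(3,0): no bracket -> illegal
(3,1): no bracket -> illegal
(3,5): no bracket -> illegal
(4,0): flips 2 -> legal
(4,4): flips 1 -> legal
(4,5): no bracket -> illegal
(5,0): no bracket -> illegal
(5,1): no bracket -> illegal
(5,3): no bracket -> illegal

Answer: (0,0) (0,1) (1,3) (2,4) (2,5) (4,0) (4,4)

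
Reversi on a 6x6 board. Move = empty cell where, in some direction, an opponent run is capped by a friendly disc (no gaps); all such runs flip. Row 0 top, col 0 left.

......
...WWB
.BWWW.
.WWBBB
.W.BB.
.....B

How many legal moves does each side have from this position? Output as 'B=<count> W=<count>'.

Answer: B=8 W=7

Derivation:
-- B to move --
(0,2): flips 2 -> legal
(0,3): flips 2 -> legal
(0,4): flips 2 -> legal
(0,5): no bracket -> illegal
(1,1): flips 1 -> legal
(1,2): flips 3 -> legal
(2,0): no bracket -> illegal
(2,5): flips 3 -> legal
(3,0): flips 2 -> legal
(4,0): no bracket -> illegal
(4,2): no bracket -> illegal
(5,0): no bracket -> illegal
(5,1): flips 2 -> legal
(5,2): no bracket -> illegal
B mobility = 8
-- W to move --
(0,4): no bracket -> illegal
(0,5): no bracket -> illegal
(1,0): flips 1 -> legal
(1,1): flips 1 -> legal
(1,2): no bracket -> illegal
(2,0): flips 1 -> legal
(2,5): no bracket -> illegal
(3,0): no bracket -> illegal
(4,2): flips 1 -> legal
(4,5): flips 1 -> legal
(5,2): no bracket -> illegal
(5,3): flips 2 -> legal
(5,4): flips 3 -> legal
W mobility = 7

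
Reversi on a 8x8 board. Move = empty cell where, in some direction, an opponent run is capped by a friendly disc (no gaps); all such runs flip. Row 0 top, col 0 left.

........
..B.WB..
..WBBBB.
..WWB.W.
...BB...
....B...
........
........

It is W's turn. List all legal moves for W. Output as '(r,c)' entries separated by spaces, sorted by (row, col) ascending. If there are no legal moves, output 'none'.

(0,1): no bracket -> illegal
(0,2): flips 1 -> legal
(0,3): no bracket -> illegal
(0,4): no bracket -> illegal
(0,5): no bracket -> illegal
(0,6): flips 2 -> legal
(1,1): no bracket -> illegal
(1,3): flips 1 -> legal
(1,6): flips 2 -> legal
(1,7): no bracket -> illegal
(2,1): no bracket -> illegal
(2,7): flips 4 -> legal
(3,5): flips 1 -> legal
(3,7): no bracket -> illegal
(4,2): no bracket -> illegal
(4,5): no bracket -> illegal
(5,2): no bracket -> illegal
(5,3): flips 1 -> legal
(5,5): flips 1 -> legal
(6,3): no bracket -> illegal
(6,4): flips 4 -> legal
(6,5): flips 2 -> legal

Answer: (0,2) (0,6) (1,3) (1,6) (2,7) (3,5) (5,3) (5,5) (6,4) (6,5)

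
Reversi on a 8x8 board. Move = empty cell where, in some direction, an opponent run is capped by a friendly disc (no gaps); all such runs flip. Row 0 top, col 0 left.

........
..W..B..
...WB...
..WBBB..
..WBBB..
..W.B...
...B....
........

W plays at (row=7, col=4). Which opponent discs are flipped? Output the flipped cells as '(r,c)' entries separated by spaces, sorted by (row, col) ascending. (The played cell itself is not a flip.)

Dir NW: opp run (6,3) capped by W -> flip
Dir N: first cell '.' (not opp) -> no flip
Dir NE: first cell '.' (not opp) -> no flip
Dir W: first cell '.' (not opp) -> no flip
Dir E: first cell '.' (not opp) -> no flip
Dir SW: edge -> no flip
Dir S: edge -> no flip
Dir SE: edge -> no flip

Answer: (6,3)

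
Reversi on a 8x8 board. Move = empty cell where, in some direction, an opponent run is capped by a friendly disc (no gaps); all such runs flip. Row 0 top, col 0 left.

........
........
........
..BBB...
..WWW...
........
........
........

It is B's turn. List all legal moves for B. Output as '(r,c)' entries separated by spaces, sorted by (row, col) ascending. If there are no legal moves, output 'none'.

(3,1): no bracket -> illegal
(3,5): no bracket -> illegal
(4,1): no bracket -> illegal
(4,5): no bracket -> illegal
(5,1): flips 1 -> legal
(5,2): flips 2 -> legal
(5,3): flips 1 -> legal
(5,4): flips 2 -> legal
(5,5): flips 1 -> legal

Answer: (5,1) (5,2) (5,3) (5,4) (5,5)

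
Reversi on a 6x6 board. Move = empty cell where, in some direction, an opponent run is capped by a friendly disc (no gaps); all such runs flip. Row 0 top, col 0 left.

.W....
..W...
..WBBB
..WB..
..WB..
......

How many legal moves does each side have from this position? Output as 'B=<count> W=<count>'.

Answer: B=5 W=5

Derivation:
-- B to move --
(0,0): no bracket -> illegal
(0,2): no bracket -> illegal
(0,3): no bracket -> illegal
(1,0): no bracket -> illegal
(1,1): flips 1 -> legal
(1,3): no bracket -> illegal
(2,1): flips 2 -> legal
(3,1): flips 1 -> legal
(4,1): flips 2 -> legal
(5,1): flips 1 -> legal
(5,2): no bracket -> illegal
(5,3): no bracket -> illegal
B mobility = 5
-- W to move --
(1,3): no bracket -> illegal
(1,4): flips 1 -> legal
(1,5): flips 2 -> legal
(3,4): flips 2 -> legal
(3,5): no bracket -> illegal
(4,4): flips 2 -> legal
(5,2): no bracket -> illegal
(5,3): no bracket -> illegal
(5,4): flips 1 -> legal
W mobility = 5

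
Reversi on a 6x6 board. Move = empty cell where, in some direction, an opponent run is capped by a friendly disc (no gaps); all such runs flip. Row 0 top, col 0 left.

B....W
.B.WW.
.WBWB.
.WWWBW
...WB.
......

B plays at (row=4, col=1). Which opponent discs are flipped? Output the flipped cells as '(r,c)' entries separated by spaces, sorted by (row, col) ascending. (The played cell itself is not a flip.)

Answer: (2,1) (3,1)

Derivation:
Dir NW: first cell '.' (not opp) -> no flip
Dir N: opp run (3,1) (2,1) capped by B -> flip
Dir NE: opp run (3,2) (2,3) (1,4) (0,5), next=edge -> no flip
Dir W: first cell '.' (not opp) -> no flip
Dir E: first cell '.' (not opp) -> no flip
Dir SW: first cell '.' (not opp) -> no flip
Dir S: first cell '.' (not opp) -> no flip
Dir SE: first cell '.' (not opp) -> no flip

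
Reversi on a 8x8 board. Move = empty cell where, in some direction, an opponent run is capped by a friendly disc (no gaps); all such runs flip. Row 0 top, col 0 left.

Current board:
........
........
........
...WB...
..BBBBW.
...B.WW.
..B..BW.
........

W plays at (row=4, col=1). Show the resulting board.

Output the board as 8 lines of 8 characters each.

Place W at (4,1); scan 8 dirs for brackets.
Dir NW: first cell '.' (not opp) -> no flip
Dir N: first cell '.' (not opp) -> no flip
Dir NE: first cell '.' (not opp) -> no flip
Dir W: first cell '.' (not opp) -> no flip
Dir E: opp run (4,2) (4,3) (4,4) (4,5) capped by W -> flip
Dir SW: first cell '.' (not opp) -> no flip
Dir S: first cell '.' (not opp) -> no flip
Dir SE: first cell '.' (not opp) -> no flip
All flips: (4,2) (4,3) (4,4) (4,5)

Answer: ........
........
........
...WB...
.WWWWWW.
...B.WW.
..B..BW.
........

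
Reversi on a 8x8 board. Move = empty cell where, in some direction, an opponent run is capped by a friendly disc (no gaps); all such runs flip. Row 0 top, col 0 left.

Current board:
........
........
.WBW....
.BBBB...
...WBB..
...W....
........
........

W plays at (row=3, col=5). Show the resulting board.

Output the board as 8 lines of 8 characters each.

Place W at (3,5); scan 8 dirs for brackets.
Dir NW: first cell '.' (not opp) -> no flip
Dir N: first cell '.' (not opp) -> no flip
Dir NE: first cell '.' (not opp) -> no flip
Dir W: opp run (3,4) (3,3) (3,2) (3,1), next='.' -> no flip
Dir E: first cell '.' (not opp) -> no flip
Dir SW: opp run (4,4) capped by W -> flip
Dir S: opp run (4,5), next='.' -> no flip
Dir SE: first cell '.' (not opp) -> no flip
All flips: (4,4)

Answer: ........
........
.WBW....
.BBBBW..
...WWB..
...W....
........
........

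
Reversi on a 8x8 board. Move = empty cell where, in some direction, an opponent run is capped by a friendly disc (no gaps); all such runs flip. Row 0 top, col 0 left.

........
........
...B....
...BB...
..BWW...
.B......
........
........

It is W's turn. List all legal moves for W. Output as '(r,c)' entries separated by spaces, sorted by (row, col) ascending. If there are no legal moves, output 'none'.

Answer: (1,3) (2,2) (2,4) (2,5) (4,1)

Derivation:
(1,2): no bracket -> illegal
(1,3): flips 2 -> legal
(1,4): no bracket -> illegal
(2,2): flips 1 -> legal
(2,4): flips 1 -> legal
(2,5): flips 1 -> legal
(3,1): no bracket -> illegal
(3,2): no bracket -> illegal
(3,5): no bracket -> illegal
(4,0): no bracket -> illegal
(4,1): flips 1 -> legal
(4,5): no bracket -> illegal
(5,0): no bracket -> illegal
(5,2): no bracket -> illegal
(5,3): no bracket -> illegal
(6,0): no bracket -> illegal
(6,1): no bracket -> illegal
(6,2): no bracket -> illegal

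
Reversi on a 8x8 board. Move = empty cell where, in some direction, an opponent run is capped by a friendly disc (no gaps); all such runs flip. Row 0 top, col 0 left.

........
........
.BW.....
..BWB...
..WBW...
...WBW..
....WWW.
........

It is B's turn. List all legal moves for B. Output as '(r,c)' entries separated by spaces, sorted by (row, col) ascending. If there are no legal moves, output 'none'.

(1,1): no bracket -> illegal
(1,2): flips 1 -> legal
(1,3): no bracket -> illegal
(2,3): flips 2 -> legal
(2,4): no bracket -> illegal
(3,1): no bracket -> illegal
(3,5): no bracket -> illegal
(4,1): flips 1 -> legal
(4,5): flips 1 -> legal
(4,6): no bracket -> illegal
(5,1): no bracket -> illegal
(5,2): flips 2 -> legal
(5,6): flips 1 -> legal
(5,7): no bracket -> illegal
(6,2): no bracket -> illegal
(6,3): flips 1 -> legal
(6,7): no bracket -> illegal
(7,3): no bracket -> illegal
(7,4): flips 1 -> legal
(7,5): no bracket -> illegal
(7,6): flips 1 -> legal
(7,7): no bracket -> illegal

Answer: (1,2) (2,3) (4,1) (4,5) (5,2) (5,6) (6,3) (7,4) (7,6)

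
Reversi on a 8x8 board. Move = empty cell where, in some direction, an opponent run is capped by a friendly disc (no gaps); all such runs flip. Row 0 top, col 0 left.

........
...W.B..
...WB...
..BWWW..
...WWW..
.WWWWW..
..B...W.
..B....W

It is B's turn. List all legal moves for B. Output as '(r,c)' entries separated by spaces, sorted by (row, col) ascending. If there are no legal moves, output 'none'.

(0,2): flips 1 -> legal
(0,3): no bracket -> illegal
(0,4): no bracket -> illegal
(1,2): no bracket -> illegal
(1,4): flips 1 -> legal
(2,2): flips 1 -> legal
(2,5): no bracket -> illegal
(2,6): flips 3 -> legal
(3,6): flips 3 -> legal
(4,0): flips 1 -> legal
(4,1): no bracket -> illegal
(4,2): flips 2 -> legal
(4,6): flips 1 -> legal
(5,0): no bracket -> illegal
(5,6): no bracket -> illegal
(5,7): no bracket -> illegal
(6,0): no bracket -> illegal
(6,1): no bracket -> illegal
(6,3): no bracket -> illegal
(6,4): flips 3 -> legal
(6,5): flips 2 -> legal
(6,7): no bracket -> illegal
(7,5): no bracket -> illegal
(7,6): no bracket -> illegal

Answer: (0,2) (1,4) (2,2) (2,6) (3,6) (4,0) (4,2) (4,6) (6,4) (6,5)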